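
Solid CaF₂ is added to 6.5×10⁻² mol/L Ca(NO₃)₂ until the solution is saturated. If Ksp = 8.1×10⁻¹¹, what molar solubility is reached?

1.8×10⁻⁵ M

CaF₂(s) ⇌ Ca²⁺(aq) + 2 F⁻(aq)
With Ca²⁺ already at 6.5×10⁻² mol/L and s small, take [Ca²⁺] ≈ 6.5×10⁻² mol/L and [F⁻] = 2s.
Ksp = [Ca²⁺][F⁻]^2 = (6.5×10⁻²)(2s)^2
(2s)^2 = 8.1×10⁻¹¹ / (6.5×10⁻²) = 1.2×10⁻⁹
s = 1.8×10⁻⁵ mol/L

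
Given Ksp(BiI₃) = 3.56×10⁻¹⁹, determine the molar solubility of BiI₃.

1.07×10⁻⁵ M

BiI₃(s) ⇌ Bi³⁺(aq) + 3 I⁻(aq)
Call the molar solubility s, so that [Bi³⁺] = s and [I⁻] = 3s.
Ksp = [Bi³⁺][I⁻]^3 = s · (3s)^3 = 27s^4
27s^4 = 3.56×10⁻¹⁹  ⇒  s^4 = 1.32×10⁻²⁰
Taking the 4th root, s = 1.07×10⁻⁵ M.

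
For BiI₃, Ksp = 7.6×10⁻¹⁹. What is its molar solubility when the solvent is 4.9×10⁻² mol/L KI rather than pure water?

6.5×10⁻¹⁵ M

BiI₃(s) ⇌ Bi³⁺(aq) + 3 I⁻(aq)
Let s be the solubility of BiI₃ here. The common ion gives [I⁻] ≈ 4.9×10⁻² mol/L, and [Bi³⁺] = s.
Ksp = [Bi³⁺][I⁻]^3 = s(4.9×10⁻²)^3
s = 7.6×10⁻¹⁹ / (4.9×10⁻²)^3 = 6.5×10⁻¹⁵
s = 6.5×10⁻¹⁵ mol/L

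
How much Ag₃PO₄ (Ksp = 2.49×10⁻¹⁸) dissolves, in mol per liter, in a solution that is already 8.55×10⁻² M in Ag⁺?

3.98×10⁻¹⁵ M

Ag₃PO₄(s) ⇌ 3 Ag⁺(aq) + PO₄³⁻(aq)
Ag⁺ is already present at 8.55×10⁻² M. If s mol/L of Ag₃PO₄ dissolves, [PO₄³⁻] = s while [Ag⁺] ≈ 8.55×10⁻² M.
Ksp = [Ag⁺]^3[PO₄³⁻] = (8.55×10⁻²)^3s
s = 2.49×10⁻¹⁸ / (8.55×10⁻²)^3 = 3.98×10⁻¹⁵
s = 3.98×10⁻¹⁵ M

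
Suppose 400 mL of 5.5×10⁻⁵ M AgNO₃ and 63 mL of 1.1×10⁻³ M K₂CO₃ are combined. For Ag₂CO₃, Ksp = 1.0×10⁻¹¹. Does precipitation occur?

Total volume after mixing = 400 + 63 = 463 mL.
[Ag⁺] = (5.5×10⁻⁵)(400)/463 = 4.8×10⁻⁵ M
[CO₃²⁻] = (1.1×10⁻³)(63)/463 = 1.5×10⁻⁴ M
Q = [Ag⁺]^2[CO₃²⁻] = 3.4×10⁻¹³
Q = 3.4×10⁻¹³ < Ksp = 1.0×10⁻¹¹, so the solution is unsaturated and no precipitate forms.

No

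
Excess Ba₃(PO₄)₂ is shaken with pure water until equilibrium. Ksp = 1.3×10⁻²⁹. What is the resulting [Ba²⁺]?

Ba₃(PO₄)₂(s) ⇌ 3 Ba²⁺(aq) + 2 PO₄³⁻(aq)
Let s be the molar solubility. Then [Ba²⁺] = 3s and [PO₄³⁻] = 2s.
Ksp = [Ba²⁺]^3[PO₄³⁻]^2 = (3s)^3 · (2s)^2 = 108s^5 = 1.3×10⁻²⁹
s = 6.5×10⁻⁷ mol/L
[Ba²⁺] = 3s = 2.0×10⁻⁶ mol/L

2.0×10⁻⁶ M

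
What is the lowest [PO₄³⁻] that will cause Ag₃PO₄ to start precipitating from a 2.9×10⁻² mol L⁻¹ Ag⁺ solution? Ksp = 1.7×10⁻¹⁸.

7.0×10⁻¹⁴ M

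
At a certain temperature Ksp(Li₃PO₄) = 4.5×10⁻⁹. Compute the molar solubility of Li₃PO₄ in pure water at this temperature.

3.6×10⁻³ M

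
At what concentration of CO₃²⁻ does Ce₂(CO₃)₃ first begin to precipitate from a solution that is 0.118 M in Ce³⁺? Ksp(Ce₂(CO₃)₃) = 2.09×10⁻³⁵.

Precipitation begins when Q = Ksp.
Ce₂(CO₃)₃(s) ⇌ 2 Ce³⁺(aq) + 3 CO₃²⁻(aq)
Ksp = [Ce³⁺]^2[CO₃²⁻]^3 = [CO₃²⁻]^3(0.118)^2
[CO₃²⁻]^3 = 2.09×10⁻³⁵ / (0.118)^2 = 1.50×10⁻³³
[CO₃²⁻] = 1.14×10⁻¹¹ M

1.14×10⁻¹¹ M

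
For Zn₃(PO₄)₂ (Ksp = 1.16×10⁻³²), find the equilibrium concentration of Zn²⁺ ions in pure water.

4.82×10⁻⁷ M

Zn₃(PO₄)₂(s) ⇌ 3 Zn²⁺(aq) + 2 PO₄³⁻(aq)
Let s be the molar solubility. Then [Zn²⁺] = 3s and [PO₄³⁻] = 2s.
Ksp = [Zn²⁺]^3[PO₄³⁻]^2 = (3s)^3 · (2s)^2 = 108s^5 = 1.16×10⁻³²
s = 1.61×10⁻⁷ mol L⁻¹
[Zn²⁺] = 3s = 4.82×10⁻⁷ mol L⁻¹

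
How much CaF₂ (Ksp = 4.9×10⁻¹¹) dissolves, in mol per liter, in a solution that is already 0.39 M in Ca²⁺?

CaF₂(s) ⇌ Ca²⁺(aq) + 2 F⁻(aq)
Ca²⁺ is already present at 0.39 M. If s mol/L of CaF₂ dissolves, [F⁻] = 2s while [Ca²⁺] ≈ 0.39 M.
Ksp = [Ca²⁺][F⁻]^2 = (0.39)(2s)^2
(2s)^2 = 4.9×10⁻¹¹ / (0.39) = 1.3×10⁻¹⁰
s = 5.6×10⁻⁶ M

5.6×10⁻⁶ M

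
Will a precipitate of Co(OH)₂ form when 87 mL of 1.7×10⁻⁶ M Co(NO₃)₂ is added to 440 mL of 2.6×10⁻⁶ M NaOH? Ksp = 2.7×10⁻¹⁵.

No

Total volume after mixing = 87 + 440 = 527 mL.
[Co²⁺] = (1.7×10⁻⁶)(87)/527 = 2.8×10⁻⁷ M
[OH⁻] = (2.6×10⁻⁶)(440)/527 = 2.2×10⁻⁶ M
Q = [Co²⁺][OH⁻]^2 = 1.3×10⁻¹⁸
Q = 1.3×10⁻¹⁸ < Ksp = 2.7×10⁻¹⁵, so the solution is unsaturated and no precipitate forms.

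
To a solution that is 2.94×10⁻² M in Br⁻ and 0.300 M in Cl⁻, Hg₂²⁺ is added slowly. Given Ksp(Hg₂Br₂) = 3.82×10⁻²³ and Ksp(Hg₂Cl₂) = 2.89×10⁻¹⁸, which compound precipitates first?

Hg₂Br₂

A salt starts to precipitate once the ion product Q reaches its Ksp.
For Hg₂Br₂: [Hg₂²⁺] = (Ksp/[Br⁻]^2) = 4.42×10⁻²⁰ M
For Hg₂Cl₂: [Hg₂²⁺] = (Ksp/[Cl⁻]^2) = 3.21×10⁻¹⁷ M
The smaller threshold [Hg₂²⁺] is reached first, so Hg₂Br₂ precipitates first.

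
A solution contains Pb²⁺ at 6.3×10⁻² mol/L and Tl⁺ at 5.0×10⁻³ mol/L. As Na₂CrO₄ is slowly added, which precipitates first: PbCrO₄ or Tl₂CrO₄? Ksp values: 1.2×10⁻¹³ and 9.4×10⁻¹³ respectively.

PbCrO₄

Precipitation begins when Q = Ksp.
For PbCrO₄: [CrO₄²⁻] = (Ksp/[Pb²⁺]) = 1.9×10⁻¹² mol/L
For Tl₂CrO₄: [CrO₄²⁻] = (Ksp/[Tl⁺]^2) = 3.8×10⁻⁸ mol/L
Since PbCrO₄ needs less CrO₄²⁻ to reach saturation, it precipitates first.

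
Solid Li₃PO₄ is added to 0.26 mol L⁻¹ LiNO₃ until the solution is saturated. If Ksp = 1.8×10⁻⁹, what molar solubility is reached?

Li₃PO₄(s) ⇌ 3 Li⁺(aq) + PO₄³⁻(aq)
With Li⁺ already at 0.26 mol L⁻¹ and s small, take [Li⁺] ≈ 0.26 mol L⁻¹ and [PO₄³⁻] = s.
Ksp = [Li⁺]^3[PO₄³⁻] = (0.26)^3s
s = 1.8×10⁻⁹ / (0.26)^3 = 1.0×10⁻⁷
s = 1.0×10⁻⁷ mol L⁻¹

1.0×10⁻⁷ M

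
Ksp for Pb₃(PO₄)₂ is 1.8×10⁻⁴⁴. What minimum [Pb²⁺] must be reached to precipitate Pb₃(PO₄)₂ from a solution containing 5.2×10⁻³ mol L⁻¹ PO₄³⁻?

A salt starts to precipitate once the ion product Q reaches its Ksp.
Pb₃(PO₄)₂(s) ⇌ 3 Pb²⁺(aq) + 2 PO₄³⁻(aq)
Ksp = [Pb²⁺]^3[PO₄³⁻]^2 = [Pb²⁺]^3(5.2×10⁻³)^2
[Pb²⁺]^3 = 1.8×10⁻⁴⁴ / (5.2×10⁻³)^2 = 6.7×10⁻⁴⁰
[Pb²⁺] = 8.7×10⁻¹⁴ mol L⁻¹

8.7×10⁻¹⁴ M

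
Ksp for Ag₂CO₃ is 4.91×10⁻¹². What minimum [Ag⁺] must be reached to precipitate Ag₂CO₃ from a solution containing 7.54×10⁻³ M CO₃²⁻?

Precipitation of each salt begins when its ion product equals Ksp.
Ag₂CO₃(s) ⇌ 2 Ag⁺(aq) + CO₃²⁻(aq)
Ksp = [Ag⁺]^2[CO₃²⁻] = [Ag⁺]^2(7.54×10⁻³)
[Ag⁺]^2 = 4.91×10⁻¹² / (7.54×10⁻³) = 6.51×10⁻¹⁰
[Ag⁺] = 2.55×10⁻⁵ M

2.55×10⁻⁵ M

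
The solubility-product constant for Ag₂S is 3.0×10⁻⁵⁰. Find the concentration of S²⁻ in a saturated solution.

Ag₂S(s) ⇌ 2 Ag⁺(aq) + S²⁻(aq)
Let s be the molar solubility. Then [Ag⁺] = 2s and [S²⁻] = s.
Ksp = [Ag⁺]^2[S²⁻] = (2s)^2 · s = 4s^3 = 3.0×10⁻⁵⁰
s = 2.0×10⁻¹⁷ mol/L
[S²⁻] = s = 2.0×10⁻¹⁷ mol/L

2.0×10⁻¹⁷ M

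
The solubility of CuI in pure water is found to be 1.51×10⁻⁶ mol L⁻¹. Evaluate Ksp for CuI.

CuI(s) ⇌ Cu⁺(aq) + I⁻(aq)
With molar solubility s: [Cu⁺] = s, [I⁻] = s.
Ksp = [Cu⁺][I⁻] = s · s = s^2
Ksp = (1.51×10⁻⁶)^2 = 2.28×10⁻¹²

Ksp = 2.28×10⁻¹²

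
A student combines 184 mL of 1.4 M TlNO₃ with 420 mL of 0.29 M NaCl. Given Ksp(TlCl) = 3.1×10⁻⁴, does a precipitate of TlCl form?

After mixing, V = 184 mL + 420 mL = 604 mL.
[Tl⁺] = (1.4)(184)/604 = 0.43 M
[Cl⁻] = (0.29)(420)/604 = 0.20 M
Q = [Tl⁺][Cl⁻] = 8.6×10⁻²
Since Q (8.6×10⁻²) exceeds Ksp (3.1×10⁻⁴), TlCl will precipitate.

Yes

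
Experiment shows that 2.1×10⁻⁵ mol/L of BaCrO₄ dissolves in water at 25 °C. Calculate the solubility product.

BaCrO₄(s) ⇌ Ba²⁺(aq) + CrO₄²⁻(aq)
If s mol/L of BaCrO₄ dissolves, [Ba²⁺] = s and [CrO₄²⁻] = s.
Ksp = [Ba²⁺][CrO₄²⁻] = s · s = s^2
Ksp = (2.1×10⁻⁵)^2 = 4.4×10⁻¹⁰

Ksp = 4.4×10⁻¹⁰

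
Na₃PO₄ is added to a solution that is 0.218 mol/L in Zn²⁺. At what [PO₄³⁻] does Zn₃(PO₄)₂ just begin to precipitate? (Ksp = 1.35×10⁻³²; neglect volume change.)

1.14×10⁻¹⁵ M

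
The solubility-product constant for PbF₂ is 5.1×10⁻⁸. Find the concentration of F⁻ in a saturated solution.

PbF₂(s) ⇌ Pb²⁺(aq) + 2 F⁻(aq)
For each mole of PbF₂ that dissolves per liter, [Pb²⁺] = s and [F⁻] = 2s; let s denote this solubility.
Ksp = [Pb²⁺][F⁻]^2 = s · (2s)^2 = 4s^3 = 5.1×10⁻⁸
s = 2.3×10⁻³ mol/L
[F⁻] = 2s = 4.7×10⁻³ mol/L

4.7×10⁻³ M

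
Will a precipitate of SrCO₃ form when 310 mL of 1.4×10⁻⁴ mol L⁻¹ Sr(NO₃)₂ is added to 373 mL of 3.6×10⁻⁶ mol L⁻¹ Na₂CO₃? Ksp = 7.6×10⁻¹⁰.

No

The combined volume is 683 mL.
[Sr²⁺] = (1.4×10⁻⁴)(310)/683 = 6.4×10⁻⁵ mol L⁻¹
[CO₃²⁻] = (3.6×10⁻⁶)(373)/683 = 2.0×10⁻⁶ mol L⁻¹
Q = [Sr²⁺][CO₃²⁻] = 1.2×10⁻¹⁰
Q = 1.2×10⁻¹⁰ < Ksp = 7.6×10⁻¹⁰, so the solution is unsaturated and no precipitate forms.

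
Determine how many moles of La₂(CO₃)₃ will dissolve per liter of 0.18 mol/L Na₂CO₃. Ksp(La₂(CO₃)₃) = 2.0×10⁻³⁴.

La₂(CO₃)₃(s) ⇌ 2 La³⁺(aq) + 3 CO₃²⁻(aq)
The solution already contains CO₃²⁻ at 0.18 mol/L. Let s be the molar solubility of La₂(CO₃)₃.
[CO₃²⁻] ≈ 0.18 mol/L (common ion dominates); [La³⁺] = 2s.
Ksp = [La³⁺]^2[CO₃²⁻]^3 = (2s)^2(0.18)^3
(2s)^2 = 2.0×10⁻³⁴ / (0.18)^3 = 3.4×10⁻³²
s = 9.3×10⁻¹⁷ mol/L

9.3×10⁻¹⁷ M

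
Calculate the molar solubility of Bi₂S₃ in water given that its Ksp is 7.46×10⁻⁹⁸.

Bi₂S₃(s) ⇌ 2 Bi³⁺(aq) + 3 S²⁻(aq)
Call the molar solubility s, so that [Bi³⁺] = 2s and [S²⁻] = 3s.
Ksp = [Bi³⁺]^2[S²⁻]^3 = (2s)^2 · (3s)^3 = 108s^5
108s^5 = 7.46×10⁻⁹⁸  ⇒  s^5 = 6.91×10⁻¹⁰⁰
Taking the 5th root, s = 1.47×10⁻²⁰ M.

1.47×10⁻²⁰ M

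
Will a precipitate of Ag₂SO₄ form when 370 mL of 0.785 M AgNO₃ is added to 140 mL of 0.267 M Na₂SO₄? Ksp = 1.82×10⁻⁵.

Yes

The combined volume is 510 mL.
[Ag⁺] = (0.785)(370)/510 = 0.570 M
[SO₄²⁻] = (0.267)(140)/510 = 7.33×10⁻² M
Q = [Ag⁺]^2[SO₄²⁻] = 2.38×10⁻²
Because Q > Ksp (2.38×10⁻² vs 1.82×10⁻⁵), a precipitate of Ag₂SO₄ forms.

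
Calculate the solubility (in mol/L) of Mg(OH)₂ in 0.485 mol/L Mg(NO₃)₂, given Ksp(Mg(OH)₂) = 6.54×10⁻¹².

1.84×10⁻⁶ M

Mg(OH)₂(s) ⇌ Mg²⁺(aq) + 2 OH⁻(aq)
The solution already contains Mg²⁺ at 0.485 mol/L. Let s be the molar solubility of Mg(OH)₂.
[Mg²⁺] ≈ 0.485 mol/L (common ion dominates); [OH⁻] = 2s.
Ksp = [Mg²⁺][OH⁻]^2 = (0.485)(2s)^2
(2s)^2 = 6.54×10⁻¹² / (0.485) = 1.35×10⁻¹¹
s = 1.84×10⁻⁶ mol/L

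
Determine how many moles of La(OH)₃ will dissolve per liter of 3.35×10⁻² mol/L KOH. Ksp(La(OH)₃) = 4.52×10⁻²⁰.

La(OH)₃(s) ⇌ La³⁺(aq) + 3 OH⁻(aq)
Let s be the solubility of La(OH)₃ here. The common ion gives [OH⁻] ≈ 3.35×10⁻² mol/L, and [La³⁺] = s.
Ksp = [La³⁺][OH⁻]^3 = s(3.35×10⁻²)^3
s = 4.52×10⁻²⁰ / (3.35×10⁻²)^3 = 1.20×10⁻¹⁵
s = 1.20×10⁻¹⁵ mol/L

1.20×10⁻¹⁵ M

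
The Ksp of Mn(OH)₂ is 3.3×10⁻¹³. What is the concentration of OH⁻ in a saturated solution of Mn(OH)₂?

Mn(OH)₂(s) ⇌ Mn²⁺(aq) + 2 OH⁻(aq)
Let s be the molar solubility. Then [Mn²⁺] = s and [OH⁻] = 2s.
Ksp = [Mn²⁺][OH⁻]^2 = s · (2s)^2 = 4s^3 = 3.3×10⁻¹³
s = 4.4×10⁻⁵ mol/L
[OH⁻] = 2s = 8.7×10⁻⁵ mol/L

8.7×10⁻⁵ M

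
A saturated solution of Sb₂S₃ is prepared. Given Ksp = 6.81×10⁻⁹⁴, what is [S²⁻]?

2.74×10⁻¹⁹ M

Sb₂S₃(s) ⇌ 2 Sb³⁺(aq) + 3 S²⁻(aq)
Let s be the molar solubility. Then [Sb³⁺] = 2s and [S²⁻] = 3s.
Ksp = [Sb³⁺]^2[S²⁻]^3 = (2s)^2 · (3s)^3 = 108s^5 = 6.81×10⁻⁹⁴
s = 9.12×10⁻²⁰ mol L⁻¹
[S²⁻] = 3s = 2.74×10⁻¹⁹ mol L⁻¹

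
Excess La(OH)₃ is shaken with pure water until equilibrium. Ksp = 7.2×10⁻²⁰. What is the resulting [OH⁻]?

La(OH)₃(s) ⇌ La³⁺(aq) + 3 OH⁻(aq)
Let s be the molar solubility. Then [La³⁺] = s and [OH⁻] = 3s.
Ksp = [La³⁺][OH⁻]^3 = s · (3s)^3 = 27s^4 = 7.2×10⁻²⁰
s = 7.2×10⁻⁶ M
[OH⁻] = 3s = 2.2×10⁻⁵ M

2.2×10⁻⁵ M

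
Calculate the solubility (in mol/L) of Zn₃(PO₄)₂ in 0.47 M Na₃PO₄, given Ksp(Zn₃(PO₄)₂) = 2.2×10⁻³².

1.5×10⁻¹¹ M

Zn₃(PO₄)₂(s) ⇌ 3 Zn²⁺(aq) + 2 PO₄³⁻(aq)
With PO₄³⁻ already at 0.47 M and s small, take [PO₄³⁻] ≈ 0.47 M and [Zn²⁺] = 3s.
Ksp = [Zn²⁺]^3[PO₄³⁻]^2 = (3s)^3(0.47)^2
(3s)^3 = 2.2×10⁻³² / (0.47)^2 = 1.0×10⁻³¹
s = 1.5×10⁻¹¹ M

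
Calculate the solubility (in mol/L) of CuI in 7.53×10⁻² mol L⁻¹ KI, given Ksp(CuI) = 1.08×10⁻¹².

1.43×10⁻¹¹ M

CuI(s) ⇌ Cu⁺(aq) + I⁻(aq)
With I⁻ already at 7.53×10⁻² mol L⁻¹ and s small, take [I⁻] ≈ 7.53×10⁻² mol L⁻¹ and [Cu⁺] = s.
Ksp = [Cu⁺][I⁻] = s(7.53×10⁻²)
s = 1.08×10⁻¹² / (7.53×10⁻²) = 1.43×10⁻¹¹
s = 1.43×10⁻¹¹ mol L⁻¹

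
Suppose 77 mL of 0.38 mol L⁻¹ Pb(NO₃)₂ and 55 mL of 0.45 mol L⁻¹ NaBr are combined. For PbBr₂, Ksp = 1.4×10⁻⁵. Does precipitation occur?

Total volume after mixing = 77 + 55 = 132 mL.
[Pb²⁺] = (0.38)(77)/132 = 0.22 mol L⁻¹
[Br⁻] = (0.45)(55)/132 = 0.19 mol L⁻¹
Q = [Pb²⁺][Br⁻]^2 = 7.8×10⁻³
Q = 7.8×10⁻³ > Ksp = 1.4×10⁻⁵, so the solution is supersaturated and PbBr₂ precipitates.

Yes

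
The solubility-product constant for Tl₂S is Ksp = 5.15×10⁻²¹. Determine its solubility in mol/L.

Tl₂S(s) ⇌ 2 Tl⁺(aq) + S²⁻(aq)
Let s be the molar solubility. Then [Tl⁺] = 2s and [S²⁻] = s.
Ksp = [Tl⁺]^2[S²⁻] = (2s)^2 · s = 4s^3
4s^3 = 5.15×10⁻²¹  ⇒  s^3 = 1.29×10⁻²¹
s = 1.09×10⁻⁷ mol/L

1.09×10⁻⁷ M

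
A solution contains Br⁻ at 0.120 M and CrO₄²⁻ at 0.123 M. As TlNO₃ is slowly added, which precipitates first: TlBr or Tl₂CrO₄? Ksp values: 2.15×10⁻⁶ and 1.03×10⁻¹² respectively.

A salt starts to precipitate once the ion product Q reaches its Ksp.
For TlBr: [Tl⁺] = (Ksp/[Br⁻]) = 1.79×10⁻⁵ M
For Tl₂CrO₄: [Tl⁺] = (Ksp/[CrO₄²⁻])^(1/2) = 2.89×10⁻⁶ M
Since Tl₂CrO₄ needs less Tl⁺ to reach saturation, it precipitates first.

Tl₂CrO₄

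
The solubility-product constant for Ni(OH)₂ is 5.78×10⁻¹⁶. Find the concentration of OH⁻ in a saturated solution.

Ni(OH)₂(s) ⇌ Ni²⁺(aq) + 2 OH⁻(aq)
Call the molar solubility s, so that [Ni²⁺] = s and [OH⁻] = 2s.
Ksp = [Ni²⁺][OH⁻]^2 = s · (2s)^2 = 4s^3 = 5.78×10⁻¹⁶
s = 5.25×10⁻⁶ M
[OH⁻] = 2s = 1.05×10⁻⁵ M

1.05×10⁻⁵ M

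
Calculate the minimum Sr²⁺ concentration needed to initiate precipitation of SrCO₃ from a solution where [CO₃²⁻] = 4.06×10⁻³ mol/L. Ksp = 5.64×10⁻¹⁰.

1.39×10⁻⁷ M

Precipitation begins when Q = Ksp.
SrCO₃(s) ⇌ Sr²⁺(aq) + CO₃²⁻(aq)
Ksp = [Sr²⁺][CO₃²⁻] = [Sr²⁺](4.06×10⁻³)
[Sr²⁺] = 5.64×10⁻¹⁰ / (4.06×10⁻³) = 1.39×10⁻⁷
[Sr²⁺] = 1.39×10⁻⁷ mol/L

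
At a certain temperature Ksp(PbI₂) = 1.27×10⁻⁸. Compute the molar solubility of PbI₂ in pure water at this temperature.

PbI₂(s) ⇌ Pb²⁺(aq) + 2 I⁻(aq)
Let s be the molar solubility. Then [Pb²⁺] = s and [I⁻] = 2s.
Ksp = [Pb²⁺][I⁻]^2 = s · (2s)^2 = 4s^3
4s^3 = 1.27×10⁻⁸  ⇒  s^3 = 3.18×10⁻⁹
s = 1.47×10⁻³ mol L⁻¹

1.47×10⁻³ M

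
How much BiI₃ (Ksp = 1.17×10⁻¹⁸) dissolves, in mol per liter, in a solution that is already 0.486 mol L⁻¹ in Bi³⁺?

BiI₃(s) ⇌ Bi³⁺(aq) + 3 I⁻(aq)
With Bi³⁺ already at 0.486 mol L⁻¹ and s small, take [Bi³⁺] ≈ 0.486 mol L⁻¹ and [I⁻] = 3s.
Ksp = [Bi³⁺][I⁻]^3 = (0.486)(3s)^3
(3s)^3 = 1.17×10⁻¹⁸ / (0.486) = 2.41×10⁻¹⁸
s = 4.47×10⁻⁷ mol L⁻¹

4.47×10⁻⁷ M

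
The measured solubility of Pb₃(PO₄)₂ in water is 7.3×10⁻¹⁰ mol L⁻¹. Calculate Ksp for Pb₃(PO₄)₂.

Ksp = 2.2×10⁻⁴⁴

Pb₃(PO₄)₂(s) ⇌ 3 Pb²⁺(aq) + 2 PO₄³⁻(aq)
For each mole of Pb₃(PO₄)₂ that dissolves per liter, [Pb²⁺] = 3s and [PO₄³⁻] = 2s; let s denote this solubility.
Ksp = [Pb²⁺]^3[PO₄³⁻]^2 = (3s)^3 · (2s)^2 = 108s^5
Ksp = 108 × (7.3×10⁻¹⁰)^5 = 2.2×10⁻⁴⁴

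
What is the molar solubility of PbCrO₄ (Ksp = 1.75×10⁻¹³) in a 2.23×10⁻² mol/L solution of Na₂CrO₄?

7.85×10⁻¹² M

PbCrO₄(s) ⇌ Pb²⁺(aq) + CrO₄²⁻(aq)
The solution already contains CrO₄²⁻ at 2.23×10⁻² mol/L. Let s be the molar solubility of PbCrO₄.
[CrO₄²⁻] ≈ 2.23×10⁻² mol/L (common ion dominates); [Pb²⁺] = s.
Ksp = [Pb²⁺][CrO₄²⁻] = s(2.23×10⁻²)
s = 1.75×10⁻¹³ / (2.23×10⁻²) = 7.85×10⁻¹²
s = 7.85×10⁻¹² mol/L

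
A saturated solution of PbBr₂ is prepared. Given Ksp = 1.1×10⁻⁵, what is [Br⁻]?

PbBr₂(s) ⇌ Pb²⁺(aq) + 2 Br⁻(aq)
Let s be the molar solubility. Then [Pb²⁺] = s and [Br⁻] = 2s.
Ksp = [Pb²⁺][Br⁻]^2 = s · (2s)^2 = 4s^3 = 1.1×10⁻⁵
s = 1.4×10⁻² mol/L
[Br⁻] = 2s = 2.8×10⁻² mol/L

2.8×10⁻² M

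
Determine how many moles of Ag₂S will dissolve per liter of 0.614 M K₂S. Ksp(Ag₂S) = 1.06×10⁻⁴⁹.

Ag₂S(s) ⇌ 2 Ag⁺(aq) + S²⁻(aq)
S²⁻ is already present at 0.614 M. If s mol/L of Ag₂S dissolves, [Ag⁺] = 2s while [S²⁻] ≈ 0.614 M.
Ksp = [Ag⁺]^2[S²⁻] = (2s)^2(0.614)
(2s)^2 = 1.06×10⁻⁴⁹ / (0.614) = 1.73×10⁻⁴⁹
s = 2.08×10⁻²⁵ M

2.08×10⁻²⁵ M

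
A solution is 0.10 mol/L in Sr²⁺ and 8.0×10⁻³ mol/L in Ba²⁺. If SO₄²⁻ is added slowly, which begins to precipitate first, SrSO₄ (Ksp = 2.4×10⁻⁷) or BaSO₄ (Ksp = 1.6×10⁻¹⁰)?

BaSO₄

The threshold for precipitation is Q = Ksp.
For SrSO₄: [SO₄²⁻] = (Ksp/[Sr²⁺]) = 2.4×10⁻⁶ mol/L
For BaSO₄: [SO₄²⁻] = (Ksp/[Ba²⁺]) = 2.0×10⁻⁸ mol/L
BaSO₄ requires the lower [SO₄²⁻], so it precipitates first.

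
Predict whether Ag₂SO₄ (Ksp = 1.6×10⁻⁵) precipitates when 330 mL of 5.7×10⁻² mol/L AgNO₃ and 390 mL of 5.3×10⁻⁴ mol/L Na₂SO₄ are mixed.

The combined volume is 720 mL.
[Ag⁺] = (5.7×10⁻²)(330)/720 = 2.6×10⁻² mol/L
[SO₄²⁻] = (5.3×10⁻⁴)(390)/720 = 2.9×10⁻⁴ mol/L
Q = [Ag⁺]^2[SO₄²⁻] = 2.0×10⁻⁷
Q = 2.0×10⁻⁷ < Ksp = 1.6×10⁻⁵, so the solution is unsaturated and no precipitate forms.

No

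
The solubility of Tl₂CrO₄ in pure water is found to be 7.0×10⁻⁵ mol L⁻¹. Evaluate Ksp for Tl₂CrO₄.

Tl₂CrO₄(s) ⇌ 2 Tl⁺(aq) + CrO₄²⁻(aq)
Call the molar solubility s, so that [Tl⁺] = 2s and [CrO₄²⁻] = s.
Ksp = [Tl⁺]^2[CrO₄²⁻] = (2s)^2 · s = 4s^3
Ksp = 4 × (7.0×10⁻⁵)^3 = 1.4×10⁻¹²

Ksp = 1.4×10⁻¹²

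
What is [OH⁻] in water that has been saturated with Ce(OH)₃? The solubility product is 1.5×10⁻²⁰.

1.5×10⁻⁵ M

Ce(OH)₃(s) ⇌ Ce³⁺(aq) + 3 OH⁻(aq)
For each mole of Ce(OH)₃ that dissolves per liter, [Ce³⁺] = s and [OH⁻] = 3s; let s denote this solubility.
Ksp = [Ce³⁺][OH⁻]^3 = s · (3s)^3 = 27s^4 = 1.5×10⁻²⁰
s = 4.9×10⁻⁶ M
[OH⁻] = 3s = 1.5×10⁻⁵ M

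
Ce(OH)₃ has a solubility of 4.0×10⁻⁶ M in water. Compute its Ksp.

Ce(OH)₃(s) ⇌ Ce³⁺(aq) + 3 OH⁻(aq)
Let s be the molar solubility. Then [Ce³⁺] = s and [OH⁻] = 3s.
Ksp = [Ce³⁺][OH⁻]^3 = s · (3s)^3 = 27s^4
Ksp = 27 × (4.0×10⁻⁶)^4 = 6.9×10⁻²¹

Ksp = 6.9×10⁻²¹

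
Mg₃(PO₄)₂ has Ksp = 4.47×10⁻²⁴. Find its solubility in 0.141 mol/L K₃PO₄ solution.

Mg₃(PO₄)₂(s) ⇌ 3 Mg²⁺(aq) + 2 PO₄³⁻(aq)
Let s be the solubility of Mg₃(PO₄)₂ here. The common ion gives [PO₄³⁻] ≈ 0.141 mol/L, and [Mg²⁺] = 3s.
Ksp = [Mg²⁺]^3[PO₄³⁻]^2 = (3s)^3(0.141)^2
(3s)^3 = 4.47×10⁻²⁴ / (0.141)^2 = 2.25×10⁻²²
s = 2.03×10⁻⁸ mol/L

2.03×10⁻⁸ M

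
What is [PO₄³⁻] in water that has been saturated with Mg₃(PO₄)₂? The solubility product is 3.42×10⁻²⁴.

Mg₃(PO₄)₂(s) ⇌ 3 Mg²⁺(aq) + 2 PO₄³⁻(aq)
Call the molar solubility s, so that [Mg²⁺] = 3s and [PO₄³⁻] = 2s.
Ksp = [Mg²⁺]^3[PO₄³⁻]^2 = (3s)^3 · (2s)^2 = 108s^5 = 3.42×10⁻²⁴
s = 7.95×10⁻⁶ mol L⁻¹
[PO₄³⁻] = 2s = 1.59×10⁻⁵ mol L⁻¹

1.59×10⁻⁵ M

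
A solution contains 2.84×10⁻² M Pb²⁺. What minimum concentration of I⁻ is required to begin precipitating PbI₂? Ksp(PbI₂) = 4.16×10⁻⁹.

3.83×10⁻⁴ M

The threshold for precipitation is Q = Ksp.
PbI₂(s) ⇌ Pb²⁺(aq) + 2 I⁻(aq)
Ksp = [Pb²⁺][I⁻]^2 = [I⁻]^2(2.84×10⁻²)
[I⁻]^2 = 4.16×10⁻⁹ / (2.84×10⁻²) = 1.46×10⁻⁷
[I⁻] = 3.83×10⁻⁴ M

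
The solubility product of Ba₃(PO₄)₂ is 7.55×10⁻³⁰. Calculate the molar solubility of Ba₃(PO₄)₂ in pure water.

Ba₃(PO₄)₂(s) ⇌ 3 Ba²⁺(aq) + 2 PO₄³⁻(aq)
Call the molar solubility s, so that [Ba²⁺] = 3s and [PO₄³⁻] = 2s.
Ksp = [Ba²⁺]^3[PO₄³⁻]^2 = (3s)^3 · (2s)^2 = 108s^5
108s^5 = 7.55×10⁻³⁰  ⇒  s^5 = 6.99×10⁻³²
s = 5.87×10⁻⁷ mol L⁻¹

5.87×10⁻⁷ M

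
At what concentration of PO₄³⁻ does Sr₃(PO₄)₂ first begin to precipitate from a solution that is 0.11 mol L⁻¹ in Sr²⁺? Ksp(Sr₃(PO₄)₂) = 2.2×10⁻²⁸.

4.1×10⁻¹³ M

A salt starts to precipitate once the ion product Q reaches its Ksp.
Sr₃(PO₄)₂(s) ⇌ 3 Sr²⁺(aq) + 2 PO₄³⁻(aq)
Ksp = [Sr²⁺]^3[PO₄³⁻]^2 = [PO₄³⁻]^2(0.11)^3
[PO₄³⁻]^2 = 2.2×10⁻²⁸ / (0.11)^3 = 1.7×10⁻²⁵
[PO₄³⁻] = 4.1×10⁻¹³ mol L⁻¹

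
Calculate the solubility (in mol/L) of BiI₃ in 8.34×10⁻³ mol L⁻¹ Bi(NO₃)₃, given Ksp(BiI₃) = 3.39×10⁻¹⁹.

BiI₃(s) ⇌ Bi³⁺(aq) + 3 I⁻(aq)
With Bi³⁺ already at 8.34×10⁻³ mol L⁻¹ and s small, take [Bi³⁺] ≈ 8.34×10⁻³ mol L⁻¹ and [I⁻] = 3s.
Ksp = [Bi³⁺][I⁻]^3 = (8.34×10⁻³)(3s)^3
(3s)^3 = 3.39×10⁻¹⁹ / (8.34×10⁻³) = 4.06×10⁻¹⁷
s = 1.15×10⁻⁶ mol L⁻¹

1.15×10⁻⁶ M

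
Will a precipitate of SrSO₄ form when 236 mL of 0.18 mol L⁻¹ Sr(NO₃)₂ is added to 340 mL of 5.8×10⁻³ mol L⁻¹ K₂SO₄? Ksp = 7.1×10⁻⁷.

Yes

The combined volume is 576 mL.
[Sr²⁺] = (0.18)(236)/576 = 7.4×10⁻² mol L⁻¹
[SO₄²⁻] = (5.8×10⁻³)(340)/576 = 3.4×10⁻³ mol L⁻¹
Q = [Sr²⁺][SO₄²⁻] = 2.5×10⁻⁴
Since Q (2.5×10⁻⁴) exceeds Ksp (7.1×10⁻⁷), SrSO₄ will precipitate.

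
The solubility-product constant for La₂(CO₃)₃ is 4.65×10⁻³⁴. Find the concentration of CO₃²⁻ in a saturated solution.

2.53×10⁻⁷ M

La₂(CO₃)₃(s) ⇌ 2 La³⁺(aq) + 3 CO₃²⁻(aq)
For each mole of La₂(CO₃)₃ that dissolves per liter, [La³⁺] = 2s and [CO₃²⁻] = 3s; let s denote this solubility.
Ksp = [La³⁺]^2[CO₃²⁻]^3 = (2s)^2 · (3s)^3 = 108s^5 = 4.65×10⁻³⁴
s = 8.45×10⁻⁸ mol L⁻¹
[CO₃²⁻] = 3s = 2.53×10⁻⁷ mol L⁻¹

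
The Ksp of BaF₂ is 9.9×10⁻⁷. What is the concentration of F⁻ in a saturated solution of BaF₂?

BaF₂(s) ⇌ Ba²⁺(aq) + 2 F⁻(aq)
For each mole of BaF₂ that dissolves per liter, [Ba²⁺] = s and [F⁻] = 2s; let s denote this solubility.
Ksp = [Ba²⁺][F⁻]^2 = s · (2s)^2 = 4s^3 = 9.9×10⁻⁷
s = 6.3×10⁻³ mol L⁻¹
[F⁻] = 2s = 1.3×10⁻² mol L⁻¹

1.3×10⁻² M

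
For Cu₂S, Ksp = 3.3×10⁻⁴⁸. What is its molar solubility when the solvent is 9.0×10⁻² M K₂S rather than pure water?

3.0×10⁻²⁴ M

Cu₂S(s) ⇌ 2 Cu⁺(aq) + S²⁻(aq)
Let s be the solubility of Cu₂S here. The common ion gives [S²⁻] ≈ 9.0×10⁻² M, and [Cu⁺] = 2s.
Ksp = [Cu⁺]^2[S²⁻] = (2s)^2(9.0×10⁻²)
(2s)^2 = 3.3×10⁻⁴⁸ / (9.0×10⁻²) = 3.7×10⁻⁴⁷
s = 3.0×10⁻²⁴ M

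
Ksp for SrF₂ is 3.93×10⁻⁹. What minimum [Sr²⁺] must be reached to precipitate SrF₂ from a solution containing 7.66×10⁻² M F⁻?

Precipitation of each salt begins when its ion product equals Ksp.
SrF₂(s) ⇌ Sr²⁺(aq) + 2 F⁻(aq)
Ksp = [Sr²⁺][F⁻]^2 = [Sr²⁺](7.66×10⁻²)^2
[Sr²⁺] = 3.93×10⁻⁹ / (7.66×10⁻²)^2 = 6.70×10⁻⁷
[Sr²⁺] = 6.70×10⁻⁷ M

6.70×10⁻⁷ M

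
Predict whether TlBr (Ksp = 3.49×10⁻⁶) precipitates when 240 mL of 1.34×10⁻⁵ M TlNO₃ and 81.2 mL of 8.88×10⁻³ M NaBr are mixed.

The combined volume is 321.2 mL.
[Tl⁺] = (1.34×10⁻⁵)(240)/321.2 = 1.00×10⁻⁵ M
[Br⁻] = (8.88×10⁻³)(81.2)/321.2 = 2.24×10⁻³ M
Q = [Tl⁺][Br⁻] = 2.25×10⁻⁸
Q = 2.25×10⁻⁸ < Ksp = 3.49×10⁻⁶, so the solution is unsaturated and no precipitate forms.

No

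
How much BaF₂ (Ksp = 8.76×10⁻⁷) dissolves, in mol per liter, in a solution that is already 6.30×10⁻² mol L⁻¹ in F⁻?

BaF₂(s) ⇌ Ba²⁺(aq) + 2 F⁻(aq)
F⁻ is already present at 6.30×10⁻² mol L⁻¹. If s mol/L of BaF₂ dissolves, [Ba²⁺] = s while [F⁻] ≈ 6.30×10⁻² mol L⁻¹.
Ksp = [Ba²⁺][F⁻]^2 = s(6.30×10⁻²)^2
s = 8.76×10⁻⁷ / (6.30×10⁻²)^2 = 2.21×10⁻⁴
s = 2.21×10⁻⁴ mol L⁻¹

2.21×10⁻⁴ M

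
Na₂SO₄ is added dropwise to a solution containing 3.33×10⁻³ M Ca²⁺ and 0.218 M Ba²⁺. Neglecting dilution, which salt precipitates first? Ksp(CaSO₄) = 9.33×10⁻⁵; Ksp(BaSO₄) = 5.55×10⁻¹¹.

A salt starts to precipitate once the ion product Q reaches its Ksp.
For CaSO₄: [SO₄²⁻] = (Ksp/[Ca²⁺]) = 2.80×10⁻² M
For BaSO₄: [SO₄²⁻] = (Ksp/[Ba²⁺]) = 2.55×10⁻¹⁰ M
BaSO₄ requires the lower [SO₄²⁻], so it precipitates first.

BaSO₄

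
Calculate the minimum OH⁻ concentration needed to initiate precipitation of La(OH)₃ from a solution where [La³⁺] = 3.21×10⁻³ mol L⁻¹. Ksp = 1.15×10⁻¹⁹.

3.30×10⁻⁶ M

Each salt precipitates once Q = Ksp for that salt.
La(OH)₃(s) ⇌ La³⁺(aq) + 3 OH⁻(aq)
Ksp = [La³⁺][OH⁻]^3 = [OH⁻]^3(3.21×10⁻³)
[OH⁻]^3 = 1.15×10⁻¹⁹ / (3.21×10⁻³) = 3.58×10⁻¹⁷
[OH⁻] = 3.30×10⁻⁶ mol L⁻¹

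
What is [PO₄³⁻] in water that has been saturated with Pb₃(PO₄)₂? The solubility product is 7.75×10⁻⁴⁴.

Pb₃(PO₄)₂(s) ⇌ 3 Pb²⁺(aq) + 2 PO₄³⁻(aq)
With molar solubility s: [Pb²⁺] = 3s, [PO₄³⁻] = 2s.
Ksp = [Pb²⁺]^3[PO₄³⁻]^2 = (3s)^3 · (2s)^2 = 108s^5 = 7.75×10⁻⁴⁴
s = 9.36×10⁻¹⁰ mol/L
[PO₄³⁻] = 2s = 1.87×10⁻⁹ mol/L

1.87×10⁻⁹ M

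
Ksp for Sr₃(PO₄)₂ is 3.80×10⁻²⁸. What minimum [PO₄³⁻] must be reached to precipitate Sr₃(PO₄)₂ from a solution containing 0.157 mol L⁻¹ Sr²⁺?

Precipitation begins when Q = Ksp.
Sr₃(PO₄)₂(s) ⇌ 3 Sr²⁺(aq) + 2 PO₄³⁻(aq)
Ksp = [Sr²⁺]^3[PO₄³⁻]^2 = [PO₄³⁻]^2(0.157)^3
[PO₄³⁻]^2 = 3.80×10⁻²⁸ / (0.157)^3 = 9.82×10⁻²⁶
[PO₄³⁻] = 3.13×10⁻¹³ mol L⁻¹

3.13×10⁻¹³ M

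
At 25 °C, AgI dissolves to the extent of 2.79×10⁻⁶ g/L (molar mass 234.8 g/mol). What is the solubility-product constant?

Convert to molarity: s = 2.79×10⁻⁶ / 234.8 = 1.1882×10⁻⁸ mol/L
AgI(s) ⇌ Ag⁺(aq) + I⁻(aq)
If s mol/L of AgI dissolves, [Ag⁺] = s and [I⁻] = s.
Ksp = [Ag⁺][I⁻] = s · s = s^2
Ksp = (1.1882×10⁻⁸)^2 = 1.41×10⁻¹⁶

Ksp = 1.41×10⁻¹⁶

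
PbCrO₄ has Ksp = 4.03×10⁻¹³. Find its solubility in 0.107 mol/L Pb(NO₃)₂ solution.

3.77×10⁻¹² M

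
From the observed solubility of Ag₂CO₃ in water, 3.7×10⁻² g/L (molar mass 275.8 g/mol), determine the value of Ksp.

Molar solubility s = (3.7×10⁻² g/L) / (275.8 g/mol) = 1.342×10⁻⁴ mol/L
Ag₂CO₃(s) ⇌ 2 Ag⁺(aq) + CO₃²⁻(aq)
Let s be the molar solubility. Then [Ag⁺] = 2s and [CO₃²⁻] = s.
Ksp = [Ag⁺]^2[CO₃²⁻] = (2s)^2 · s = 4s^3
Ksp = 4 × (1.342×10⁻⁴)^3 = 9.7×10⁻¹²

Ksp = 9.7×10⁻¹²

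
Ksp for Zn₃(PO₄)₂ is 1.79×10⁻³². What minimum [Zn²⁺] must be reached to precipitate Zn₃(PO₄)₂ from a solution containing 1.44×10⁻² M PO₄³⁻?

A salt starts to precipitate once the ion product Q reaches its Ksp.
Zn₃(PO₄)₂(s) ⇌ 3 Zn²⁺(aq) + 2 PO₄³⁻(aq)
Ksp = [Zn²⁺]^3[PO₄³⁻]^2 = [Zn²⁺]^3(1.44×10⁻²)^2
[Zn²⁺]^3 = 1.79×10⁻³² / (1.44×10⁻²)^2 = 8.63×10⁻²⁹
[Zn²⁺] = 4.42×10⁻¹⁰ M

4.42×10⁻¹⁰ M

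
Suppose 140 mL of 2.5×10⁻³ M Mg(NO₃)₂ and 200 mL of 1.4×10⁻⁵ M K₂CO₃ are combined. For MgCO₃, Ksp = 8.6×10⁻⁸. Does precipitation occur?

No

Total volume after mixing = 140 + 200 = 340 mL.
[Mg²⁺] = (2.5×10⁻³)(140)/340 = 1.0×10⁻³ M
[CO₃²⁻] = (1.4×10⁻⁵)(200)/340 = 8.2×10⁻⁶ M
Q = [Mg²⁺][CO₃²⁻] = 8.5×10⁻⁹
Q = 8.5×10⁻⁹ < Ksp = 8.6×10⁻⁸, so the solution is unsaturated and no precipitate forms.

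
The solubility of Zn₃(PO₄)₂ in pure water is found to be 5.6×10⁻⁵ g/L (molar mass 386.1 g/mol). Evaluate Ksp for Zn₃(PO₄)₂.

Ksp = 6.9×10⁻³³

s = (5.6×10⁻⁵ g L⁻¹)/(386.1 g mol⁻¹) = 1.450×10⁻⁷ M
Zn₃(PO₄)₂(s) ⇌ 3 Zn²⁺(aq) + 2 PO₄³⁻(aq)
Let s be the molar solubility. Then [Zn²⁺] = 3s and [PO₄³⁻] = 2s.
Ksp = [Zn²⁺]^3[PO₄³⁻]^2 = (3s)^3 · (2s)^2 = 108s^5
Ksp = 108 × (1.450×10⁻⁷)^5 = 6.9×10⁻³³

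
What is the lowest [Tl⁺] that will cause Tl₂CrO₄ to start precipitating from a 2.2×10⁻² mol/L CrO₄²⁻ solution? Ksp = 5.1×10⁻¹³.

4.8×10⁻⁶ M

Each salt precipitates once Q = Ksp for that salt.
Tl₂CrO₄(s) ⇌ 2 Tl⁺(aq) + CrO₄²⁻(aq)
Ksp = [Tl⁺]^2[CrO₄²⁻] = [Tl⁺]^2(2.2×10⁻²)
[Tl⁺]^2 = 5.1×10⁻¹³ / (2.2×10⁻²) = 2.3×10⁻¹¹
[Tl⁺] = 4.8×10⁻⁶ mol/L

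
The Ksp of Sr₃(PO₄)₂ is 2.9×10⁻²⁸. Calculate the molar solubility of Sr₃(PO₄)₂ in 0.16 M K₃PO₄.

7.5×10⁻¹⁰ M

Sr₃(PO₄)₂(s) ⇌ 3 Sr²⁺(aq) + 2 PO₄³⁻(aq)
With PO₄³⁻ already at 0.16 M and s small, take [PO₄³⁻] ≈ 0.16 M and [Sr²⁺] = 3s.
Ksp = [Sr²⁺]^3[PO₄³⁻]^2 = (3s)^3(0.16)^2
(3s)^3 = 2.9×10⁻²⁸ / (0.16)^2 = 1.1×10⁻²⁶
s = 7.5×10⁻¹⁰ M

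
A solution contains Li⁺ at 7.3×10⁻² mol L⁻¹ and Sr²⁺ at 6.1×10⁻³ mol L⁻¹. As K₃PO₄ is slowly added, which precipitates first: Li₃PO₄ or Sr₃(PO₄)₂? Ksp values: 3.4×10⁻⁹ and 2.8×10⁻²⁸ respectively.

The threshold for precipitation is Q = Ksp.
For Li₃PO₄: [PO₄³⁻] = (Ksp/[Li⁺]^3) = 8.7×10⁻⁶ mol L⁻¹
For Sr₃(PO₄)₂: [PO₄³⁻] = (Ksp/[Sr²⁺]^3)^(1/2) = 3.5×10⁻¹¹ mol L⁻¹
The smaller threshold [PO₄³⁻] is reached first, so Sr₃(PO₄)₂ precipitates first.

Sr₃(PO₄)₂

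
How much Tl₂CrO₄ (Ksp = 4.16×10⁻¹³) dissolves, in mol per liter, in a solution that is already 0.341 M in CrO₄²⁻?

5.52×10⁻⁷ M

Tl₂CrO₄(s) ⇌ 2 Tl⁺(aq) + CrO₄²⁻(aq)
CrO₄²⁻ is already present at 0.341 M. If s mol/L of Tl₂CrO₄ dissolves, [Tl⁺] = 2s while [CrO₄²⁻] ≈ 0.341 M.
Ksp = [Tl⁺]^2[CrO₄²⁻] = (2s)^2(0.341)
(2s)^2 = 4.16×10⁻¹³ / (0.341) = 1.22×10⁻¹²
s = 5.52×10⁻⁷ M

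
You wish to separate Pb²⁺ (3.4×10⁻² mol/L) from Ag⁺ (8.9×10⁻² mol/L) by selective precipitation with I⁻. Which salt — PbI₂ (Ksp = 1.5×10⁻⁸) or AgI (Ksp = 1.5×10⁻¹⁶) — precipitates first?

Precipitation of each salt begins when its ion product equals Ksp.
For PbI₂: [I⁻] = (Ksp/[Pb²⁺])^(1/2) = 6.6×10⁻⁴ mol/L
For AgI: [I⁻] = (Ksp/[Ag⁺]) = 1.7×10⁻¹⁵ mol/L
The smaller threshold [I⁻] is reached first, so AgI precipitates first.

AgI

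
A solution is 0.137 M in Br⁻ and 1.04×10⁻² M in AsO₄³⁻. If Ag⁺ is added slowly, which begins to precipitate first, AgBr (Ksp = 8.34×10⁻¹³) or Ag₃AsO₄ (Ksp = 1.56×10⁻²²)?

Each salt precipitates once Q = Ksp for that salt.
For AgBr: [Ag⁺] = (Ksp/[Br⁻]) = 6.09×10⁻¹² M
For Ag₃AsO₄: [Ag⁺] = (Ksp/[AsO₄³⁻])^(1/3) = 2.47×10⁻⁷ M
The smaller threshold [Ag⁺] is reached first, so AgBr precipitates first.

AgBr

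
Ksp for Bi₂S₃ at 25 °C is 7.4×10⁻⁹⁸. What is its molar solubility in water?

1.5×10⁻²⁰ M

Bi₂S₃(s) ⇌ 2 Bi³⁺(aq) + 3 S²⁻(aq)
For each mole of Bi₂S₃ that dissolves per liter, [Bi³⁺] = 2s and [S²⁻] = 3s; let s denote this solubility.
Ksp = [Bi³⁺]^2[S²⁻]^3 = (2s)^2 · (3s)^3 = 108s^5
108s^5 = 7.4×10⁻⁹⁸  ⇒  s^5 = 6.9×10⁻¹⁰⁰
s = (6.9×10⁻¹⁰⁰)^(1/5) = 1.5×10⁻²⁰ mol L⁻¹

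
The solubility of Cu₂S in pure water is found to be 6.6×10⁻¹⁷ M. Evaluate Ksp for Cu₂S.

Cu₂S(s) ⇌ 2 Cu⁺(aq) + S²⁻(aq)
Call the molar solubility s, so that [Cu⁺] = 2s and [S²⁻] = s.
Ksp = [Cu⁺]^2[S²⁻] = (2s)^2 · s = 4s^3
Ksp = 4 × (6.6×10⁻¹⁷)^3 = 1.1×10⁻⁴⁸

Ksp = 1.1×10⁻⁴⁸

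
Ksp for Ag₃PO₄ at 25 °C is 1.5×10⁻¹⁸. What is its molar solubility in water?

Ag₃PO₄(s) ⇌ 3 Ag⁺(aq) + PO₄³⁻(aq)
If s mol/L of Ag₃PO₄ dissolves, [Ag⁺] = 3s and [PO₄³⁻] = s.
Ksp = [Ag⁺]^3[PO₄³⁻] = (3s)^3 · s = 27s^4
27s^4 = 1.5×10⁻¹⁸  ⇒  s^4 = 5.6×10⁻²⁰
Taking the 4th root, s = 1.5×10⁻⁵ M.

1.5×10⁻⁵ M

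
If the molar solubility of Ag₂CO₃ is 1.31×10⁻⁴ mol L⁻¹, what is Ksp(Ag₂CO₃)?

Ksp = 8.99×10⁻¹²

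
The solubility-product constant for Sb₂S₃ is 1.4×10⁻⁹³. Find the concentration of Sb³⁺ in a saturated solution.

2.1×10⁻¹⁹ M

Sb₂S₃(s) ⇌ 2 Sb³⁺(aq) + 3 S²⁻(aq)
Let s be the molar solubility. Then [Sb³⁺] = 2s and [S²⁻] = 3s.
Ksp = [Sb³⁺]^2[S²⁻]^3 = (2s)^2 · (3s)^3 = 108s^5 = 1.4×10⁻⁹³
s = 1.1×10⁻¹⁹ mol/L
[Sb³⁺] = 2s = 2.1×10⁻¹⁹ mol/L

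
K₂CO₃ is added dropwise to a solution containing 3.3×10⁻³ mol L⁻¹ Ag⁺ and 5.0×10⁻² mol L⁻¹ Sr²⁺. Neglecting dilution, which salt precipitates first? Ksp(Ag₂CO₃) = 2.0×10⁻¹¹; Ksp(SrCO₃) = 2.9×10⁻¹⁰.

Precipitation begins when Q = Ksp.
For Ag₂CO₃: [CO₃²⁻] = (Ksp/[Ag⁺]^2) = 1.8×10⁻⁶ mol L⁻¹
For SrCO₃: [CO₃²⁻] = (Ksp/[Sr²⁺]) = 5.8×10⁻⁹ mol L⁻¹
Since SrCO₃ needs less CO₃²⁻ to reach saturation, it precipitates first.

SrCO₃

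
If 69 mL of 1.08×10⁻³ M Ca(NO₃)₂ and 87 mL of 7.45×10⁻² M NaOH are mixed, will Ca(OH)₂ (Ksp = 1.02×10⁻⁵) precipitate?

No

The combined volume is 156 mL.
[Ca²⁺] = (1.08×10⁻³)(69)/156 = 4.78×10⁻⁴ M
[OH⁻] = (7.45×10⁻²)(87)/156 = 4.15×10⁻² M
Q = [Ca²⁺][OH⁻]^2 = 8.25×10⁻⁷
Since Q (8.25×10⁻⁷) is less than Ksp (1.02×10⁻⁵), no Ca(OH)₂ precipitates.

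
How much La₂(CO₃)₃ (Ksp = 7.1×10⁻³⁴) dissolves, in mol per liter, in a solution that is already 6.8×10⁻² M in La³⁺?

1.8×10⁻¹¹ M

La₂(CO₃)₃(s) ⇌ 2 La³⁺(aq) + 3 CO₃²⁻(aq)
Let s be the solubility of La₂(CO₃)₃ here. The common ion gives [La³⁺] ≈ 6.8×10⁻² M, and [CO₃²⁻] = 3s.
Ksp = [La³⁺]^2[CO₃²⁻]^3 = (6.8×10⁻²)^2(3s)^3
(3s)^3 = 7.1×10⁻³⁴ / (6.8×10⁻²)^2 = 1.5×10⁻³¹
s = 1.8×10⁻¹¹ M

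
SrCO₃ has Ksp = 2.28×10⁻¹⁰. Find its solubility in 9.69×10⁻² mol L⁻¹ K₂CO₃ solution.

2.35×10⁻⁹ M

SrCO₃(s) ⇌ Sr²⁺(aq) + CO₃²⁻(aq)
CO₃²⁻ is already present at 9.69×10⁻² mol L⁻¹. If s mol/L of SrCO₃ dissolves, [Sr²⁺] = s while [CO₃²⁻] ≈ 9.69×10⁻² mol L⁻¹.
Ksp = [Sr²⁺][CO₃²⁻] = s(9.69×10⁻²)
s = 2.28×10⁻¹⁰ / (9.69×10⁻²) = 2.35×10⁻⁹
s = 2.35×10⁻⁹ mol L⁻¹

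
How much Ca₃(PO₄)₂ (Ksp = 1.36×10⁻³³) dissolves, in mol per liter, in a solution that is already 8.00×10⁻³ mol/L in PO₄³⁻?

Ca₃(PO₄)₂(s) ⇌ 3 Ca²⁺(aq) + 2 PO₄³⁻(aq)
With PO₄³⁻ already at 8.00×10⁻³ mol/L and s small, take [PO₄³⁻] ≈ 8.00×10⁻³ mol/L and [Ca²⁺] = 3s.
Ksp = [Ca²⁺]^3[PO₄³⁻]^2 = (3s)^3(8.00×10⁻³)^2
(3s)^3 = 1.36×10⁻³³ / (8.00×10⁻³)^2 = 2.13×10⁻²⁹
s = 9.23×10⁻¹¹ mol/L

9.23×10⁻¹¹ M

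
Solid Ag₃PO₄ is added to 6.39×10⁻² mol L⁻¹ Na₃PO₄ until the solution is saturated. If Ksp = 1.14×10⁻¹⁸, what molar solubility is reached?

Ag₃PO₄(s) ⇌ 3 Ag⁺(aq) + PO₄³⁻(aq)
With PO₄³⁻ already at 6.39×10⁻² mol L⁻¹ and s small, take [PO₄³⁻] ≈ 6.39×10⁻² mol L⁻¹ and [Ag⁺] = 3s.
Ksp = [Ag⁺]^3[PO₄³⁻] = (3s)^3(6.39×10⁻²)
(3s)^3 = 1.14×10⁻¹⁸ / (6.39×10⁻²) = 1.78×10⁻¹⁷
s = 8.71×10⁻⁷ mol L⁻¹

8.71×10⁻⁷ M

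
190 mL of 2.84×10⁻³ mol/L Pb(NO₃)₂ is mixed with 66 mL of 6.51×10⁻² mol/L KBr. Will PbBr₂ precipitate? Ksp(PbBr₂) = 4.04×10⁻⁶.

After mixing, V = 190 mL + 66 mL = 256 mL.
[Pb²⁺] = (2.84×10⁻³)(190)/256 = 2.11×10⁻³ mol/L
[Br⁻] = (6.51×10⁻²)(66)/256 = 1.68×10⁻² mol/L
Q = [Pb²⁺][Br⁻]^2 = 5.94×10⁻⁷
Q < Ksp (5.94×10⁻⁷ vs 4.04×10⁻⁶); the solution remains unsaturated and no precipitate forms.

No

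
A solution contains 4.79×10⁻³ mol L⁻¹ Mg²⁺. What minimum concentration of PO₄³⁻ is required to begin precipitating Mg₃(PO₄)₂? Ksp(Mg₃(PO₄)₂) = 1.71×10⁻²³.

1.25×10⁻⁸ M

Each salt precipitates once Q = Ksp for that salt.
Mg₃(PO₄)₂(s) ⇌ 3 Mg²⁺(aq) + 2 PO₄³⁻(aq)
Ksp = [Mg²⁺]^3[PO₄³⁻]^2 = [PO₄³⁻]^2(4.79×10⁻³)^3
[PO₄³⁻]^2 = 1.71×10⁻²³ / (4.79×10⁻³)^3 = 1.56×10⁻¹⁶
[PO₄³⁻] = 1.25×10⁻⁸ mol L⁻¹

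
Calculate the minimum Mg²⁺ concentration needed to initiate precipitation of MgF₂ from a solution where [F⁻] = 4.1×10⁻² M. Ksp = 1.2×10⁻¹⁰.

7.1×10⁻⁸ M

Precipitation begins when Q = Ksp.
MgF₂(s) ⇌ Mg²⁺(aq) + 2 F⁻(aq)
Ksp = [Mg²⁺][F⁻]^2 = [Mg²⁺](4.1×10⁻²)^2
[Mg²⁺] = 1.2×10⁻¹⁰ / (4.1×10⁻²)^2 = 7.1×10⁻⁸
[Mg²⁺] = 7.1×10⁻⁸ M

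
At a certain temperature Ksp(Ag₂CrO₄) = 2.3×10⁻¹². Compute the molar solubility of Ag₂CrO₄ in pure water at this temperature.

8.3×10⁻⁵ M

Ag₂CrO₄(s) ⇌ 2 Ag⁺(aq) + CrO₄²⁻(aq)
If s mol/L of Ag₂CrO₄ dissolves, [Ag⁺] = 2s and [CrO₄²⁻] = s.
Ksp = [Ag⁺]^2[CrO₄²⁻] = (2s)^2 · s = 4s^3
4s^3 = 2.3×10⁻¹²  ⇒  s^3 = 5.8×10⁻¹³
Taking the 3rd root, s = 8.3×10⁻⁵ M.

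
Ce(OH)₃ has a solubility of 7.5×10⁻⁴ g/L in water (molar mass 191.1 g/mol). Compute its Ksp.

s = (7.5×10⁻⁴ g L⁻¹)/(191.1 g mol⁻¹) = 3.925×10⁻⁶ M
Ce(OH)₃(s) ⇌ Ce³⁺(aq) + 3 OH⁻(aq)
Let s be the molar solubility. Then [Ce³⁺] = s and [OH⁻] = 3s.
Ksp = [Ce³⁺][OH⁻]^3 = s · (3s)^3 = 27s^4
Ksp = 27 × (3.925×10⁻⁶)^4 = 6.4×10⁻²¹

Ksp = 6.4×10⁻²¹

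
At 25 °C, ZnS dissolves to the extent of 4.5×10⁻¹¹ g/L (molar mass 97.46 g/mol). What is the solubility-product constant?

s = (4.5×10⁻¹¹ g L⁻¹)/(97.46 g mol⁻¹) = 4.617×10⁻¹³ M
ZnS(s) ⇌ Zn²⁺(aq) + S²⁻(aq)
With molar solubility s: [Zn²⁺] = s, [S²⁻] = s.
Ksp = [Zn²⁺][S²⁻] = s · s = s^2
Ksp = (4.617×10⁻¹³)^2 = 2.1×10⁻²⁵

Ksp = 2.1×10⁻²⁵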